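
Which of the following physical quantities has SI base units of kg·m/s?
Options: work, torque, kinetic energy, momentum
Checking the SI base units of each option:
  work (W = Fd): kg·m²/s²  ✗
  torque (τ = Fr): kg·m²/s²  ✗
  kinetic energy (E = ½mv²): kg·m²/s²  ✗
  momentum (p = mv): kg·m/s  ✓ matches

Only momentum has units kg·m/s.

Answer: momentum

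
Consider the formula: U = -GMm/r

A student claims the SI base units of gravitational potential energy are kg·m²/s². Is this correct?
Units of each symbol in U = -GMm/r:
  G (gravitational constant): m³/(kg·s²)
  M (mass): kg
  m (mass): kg
  r (distance): m  → in the denominator, contributes 1/m
  The minus sign does not affect the units.

Multiplying the contributions: [m³/(kg·s²)] · [kg] · [kg] · [1/m]
Adding exponents of each base unit: kg: 1, m: 2, s: -2
SI base units of gravitational potential energy: kg·m²/s²

The claimed units kg·m²/s² match the derived units, so the claim is correct.

Answer: Yes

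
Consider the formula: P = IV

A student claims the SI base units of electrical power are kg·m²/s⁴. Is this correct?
Units of each symbol in P = IV:
  I (current): A
  V (voltage, in volts): kg·m²/(s³·A)

Multiplying the contributions: [A] · [kg·m²/(s³·A)]
Adding exponents of each base unit: kg: 1, m: 2, s: -3
SI base units of electrical power: kg·m²/s³

The claimed units kg·m²/s⁴ (exponents kg: 1, m: 2, s: -4) do not match the derived units kg·m²/s³ (exponents kg: 1, m: 2, s: -3), so the claim is incorrect.

Answer: No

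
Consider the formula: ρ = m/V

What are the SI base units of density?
Units of each symbol in ρ = m/V:
  m (mass): kg
  V (volume): m³  → in the denominator, contributes 1/m³

Multiplying the contributions: [kg] · [1/m³]
Adding exponents of each base unit: kg: 1, m: -3
SI base units of density: kg/m³

Answer: kg/m³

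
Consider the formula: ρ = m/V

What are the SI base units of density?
Units of each symbol in ρ = m/V:
  m (mass): kg
  V (volume): m³  → in the denominator, contributes 1/m³

Multiplying the contributions: [kg] · [1/m³]
Adding exponents of each base unit: kg: 1, m: -3
SI base units of density: kg/m³

Answer: kg/m³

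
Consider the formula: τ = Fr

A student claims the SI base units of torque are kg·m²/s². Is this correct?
Units of each symbol in τ = Fr:
  F (force): kg·m/s²
  r (lever arm): m

Multiplying the contributions: [kg·m/s²] · [m]
Adding exponents of each base unit: kg: 1, m: 2, s: -2
SI base units of torque: kg·m²/s²

The claimed units kg·m²/s² match the derived units, so the claim is correct.

Answer: Yes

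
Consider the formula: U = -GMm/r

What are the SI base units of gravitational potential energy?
Units of each symbol in U = -GMm/r:
  G (gravitational constant): m³/(kg·s²)
  M (mass): kg
  m (mass): kg
  r (distance): m  → in the denominator, contributes 1/m
  The minus sign does not affect the units.

Multiplying the contributions: [m³/(kg·s²)] · [kg] · [kg] · [1/m]
Adding exponents of each base unit: kg: 1, m: 2, s: -2
SI base units of gravitational potential energy: kg·m²/s²

Answer: kg·m²/s²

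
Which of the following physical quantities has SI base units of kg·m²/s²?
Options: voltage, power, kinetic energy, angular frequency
Checking the SI base units of each option:
  voltage (V = IR): kg·m²/(s³·A)  ✗
  power (P = W/t): kg·m²/s³  ✗
  kinetic energy (E = ½mv²): kg·m²/s²  ✓ matches
  angular frequency (ω = 2πf): 1/s  ✗

Only kinetic energy has units kg·m²/s².

Answer: kinetic energy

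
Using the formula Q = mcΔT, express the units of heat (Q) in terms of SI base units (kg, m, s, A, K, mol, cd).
Units of each symbol in Q = mcΔT:
  m (mass): kg
  c (specific heat capacity, in J/(kg·K)): m²/(s²·K)
  ΔT (temperature change): K

Multiplying the contributions: [kg] · [m²/(s²·K)] · [K]
Adding exponents of each base unit: kg: 1, m: 2, s: -2
SI base units of heat: kg·m²/s²

Answer: kg·m²/s²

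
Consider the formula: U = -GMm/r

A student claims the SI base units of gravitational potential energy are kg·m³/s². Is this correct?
Units of each symbol in U = -GMm/r:
  G (gravitational constant): m³/(kg·s²)
  M (mass): kg
  m (mass): kg
  r (distance): m  → in the denominator, contributes 1/m
  The minus sign does not affect the units.

Multiplying the contributions: [m³/(kg·s²)] · [kg] · [kg] · [1/m]
Adding exponents of each base unit: kg: 1, m: 2, s: -2
SI base units of gravitational potential energy: kg·m²/s²

The claimed units kg·m³/s² (exponents kg: 1, m: 3, s: -2) do not match the derived units kg·m²/s² (exponents kg: 1, m: 2, s: -2), so the claim is incorrect.

Answer: No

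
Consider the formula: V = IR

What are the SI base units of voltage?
Units of each symbol in V = IR:
  I (current): A
  R (resistance, in ohms): kg·m²/(s³·A²)

Multiplying the contributions: [A] · [kg·m²/(s³·A²)]
Adding exponents of each base unit: kg: 1, m: 2, s: -3, A: -1
SI base units of voltage: kg·m²/(s³·A)

Answer: kg·m²/(s³·A)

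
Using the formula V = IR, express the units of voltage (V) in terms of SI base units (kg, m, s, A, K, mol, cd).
Units of each symbol in V = IR:
  I (current): A
  R (resistance, in ohms): kg·m²/(s³·A²)

Multiplying the contributions: [A] · [kg·m²/(s³·A²)]
Adding exponents of each base unit: kg: 1, m: 2, s: -3, A: -1
SI base units of voltage: kg·m²/(s³·A)

Answer: kg·m²/(s³·A)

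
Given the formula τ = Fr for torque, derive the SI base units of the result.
Units of each symbol in τ = Fr:
  F (force): kg·m/s²
  r (lever arm): m

Multiplying the contributions: [kg·m/s²] · [m]
Adding exponents of each base unit: kg: 1, m: 2, s: -2
SI base units of torque: kg·m²/s²

Answer: kg·m²/s²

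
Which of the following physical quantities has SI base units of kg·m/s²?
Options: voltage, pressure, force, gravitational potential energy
Checking the SI base units of each option:
  voltage (V = IR): kg·m²/(s³·A)  ✗
  pressure (P = F/A): kg/(m·s²)  ✗
  force (F = ma): kg·m/s²  ✓ matches
  gravitational potential energy (U = -GMm/r): kg·m²/s²  ✗

Only force has units kg·m/s².

Answer: force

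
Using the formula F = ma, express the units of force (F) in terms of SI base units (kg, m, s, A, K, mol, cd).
Units of each symbol in F = ma:
  m (mass): kg
  a (acceleration): m/s²

Multiplying the contributions: [kg] · [m/s²]
Adding exponents of each base unit: kg: 1, m: 1, s: -2
SI base units of force: kg·m/s²

Answer: kg·m/s²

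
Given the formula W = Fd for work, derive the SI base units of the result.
Units of each symbol in W = Fd:
  F (force): kg·m/s²
  d (displacement): m

Multiplying the contributions: [kg·m/s²] · [m]
Adding exponents of each base unit: kg: 1, m: 2, s: -2
SI base units of work: kg·m²/s²

Answer: kg·m²/s²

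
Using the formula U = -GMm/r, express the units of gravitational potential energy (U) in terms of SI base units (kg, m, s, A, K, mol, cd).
Units of each symbol in U = -GMm/r:
  G (gravitational constant): m³/(kg·s²)
  M (mass): kg
  m (mass): kg
  r (distance): m  → in the denominator, contributes 1/m
  The minus sign does not affect the units.

Multiplying the contributions: [m³/(kg·s²)] · [kg] · [kg] · [1/m]
Adding exponents of each base unit: kg: 1, m: 2, s: -2
SI base units of gravitational potential energy: kg·m²/s²

Answer: kg·m²/s²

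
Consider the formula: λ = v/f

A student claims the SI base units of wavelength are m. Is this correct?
Units of each symbol in λ = v/f:
  v (wave speed): m/s
  f (frequency): 1/s  → in the denominator, contributes s

Multiplying the contributions: [m/s] · [s]
Adding exponents of each base unit: m: 1
SI base units of wavelength: m

The claimed units m match the derived units, so the claim is correct.

Answer: Yes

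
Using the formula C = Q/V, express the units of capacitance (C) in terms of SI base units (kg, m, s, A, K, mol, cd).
Units of each symbol in C = Q/V:
  Q (charge, in coulombs): s·A
  V (voltage, in volts): kg·m²/(s³·A)  → in the denominator, contributes s³·A/(kg·m²)

Multiplying the contributions: [s·A] · [s³·A/(kg·m²)]
Adding exponents of each base unit: kg: -1, m: -2, s: 4, A: 2
SI base units of capacitance: s⁴·A²/(kg·m²)

Answer: s⁴·A²/(kg·m²)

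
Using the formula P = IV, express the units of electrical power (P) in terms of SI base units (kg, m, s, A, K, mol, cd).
Units of each symbol in P = IV:
  I (current): A
  V (voltage, in volts): kg·m²/(s³·A)

Multiplying the contributions: [A] · [kg·m²/(s³·A)]
Adding exponents of each base unit: kg: 1, m: 2, s: -3
SI base units of electrical power: kg·m²/s³

Answer: kg·m²/s³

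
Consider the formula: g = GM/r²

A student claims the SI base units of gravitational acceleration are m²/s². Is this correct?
Units of each symbol in g = GM/r²:
  G (gravitational constant): m³/(kg·s²)
  M (mass): kg
  r (distance): m  → to the power 2 in the denominator, contributes 1/m²

Multiplying the contributions: [m³/(kg·s²)] · [kg] · [1/m²]
Adding exponents of each base unit: m: 1, s: -2
SI base units of gravitational acceleration: m/s²

The claimed units m²/s² (exponents m: 2, s: -2) do not match the derived units m/s² (exponents m: 1, s: -2), so the claim is incorrect.

Answer: No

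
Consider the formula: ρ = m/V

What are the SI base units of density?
Units of each symbol in ρ = m/V:
  m (mass): kg
  V (volume): m³  → in the denominator, contributes 1/m³

Multiplying the contributions: [kg] · [1/m³]
Adding exponents of each base unit: kg: 1, m: -3
SI base units of density: kg/m³

Answer: kg/m³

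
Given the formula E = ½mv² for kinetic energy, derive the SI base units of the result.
Units of each symbol in E = ½mv²:
  m (mass): kg
  v (speed): m/s  → to the power 2, contributes m²/s²
  The factor ½ is dimensionless.

Multiplying the contributions: [kg] · [m²/s²]
Adding exponents of each base unit: kg: 1, m: 2, s: -2
SI base units of kinetic energy: kg·m²/s²

Answer: kg·m²/s²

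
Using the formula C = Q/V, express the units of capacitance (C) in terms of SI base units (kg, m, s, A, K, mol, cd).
Units of each symbol in C = Q/V:
  Q (charge, in coulombs): s·A
  V (voltage, in volts): kg·m²/(s³·A)  → in the denominator, contributes s³·A/(kg·m²)

Multiplying the contributions: [s·A] · [s³·A/(kg·m²)]
Adding exponents of each base unit: kg: -1, m: -2, s: 4, A: 2
SI base units of capacitance: s⁴·A²/(kg·m²)

Answer: s⁴·A²/(kg·m²)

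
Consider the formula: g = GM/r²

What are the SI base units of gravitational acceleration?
Units of each symbol in g = GM/r²:
  G (gravitational constant): m³/(kg·s²)
  M (mass): kg
  r (distance): m  → to the power 2 in the denominator, contributes 1/m²

Multiplying the contributions: [m³/(kg·s²)] · [kg] · [1/m²]
Adding exponents of each base unit: m: 1, s: -2
SI base units of gravitational acceleration: m/s²

Answer: m/s²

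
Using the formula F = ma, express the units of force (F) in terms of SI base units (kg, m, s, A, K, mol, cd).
Units of each symbol in F = ma:
  m (mass): kg
  a (acceleration): m/s²

Multiplying the contributions: [kg] · [m/s²]
Adding exponents of each base unit: kg: 1, m: 1, s: -2
SI base units of force: kg·m/s²

Answer: kg·m/s²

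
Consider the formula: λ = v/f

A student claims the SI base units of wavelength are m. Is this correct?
Units of each symbol in λ = v/f:
  v (wave speed): m/s
  f (frequency): 1/s  → in the denominator, contributes s

Multiplying the contributions: [m/s] · [s]
Adding exponents of each base unit: m: 1
SI base units of wavelength: m

The claimed units m match the derived units, so the claim is correct.

Answer: Yes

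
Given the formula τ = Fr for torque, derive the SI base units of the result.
Units of each symbol in τ = Fr:
  F (force): kg·m/s²
  r (lever arm): m

Multiplying the contributions: [kg·m/s²] · [m]
Adding exponents of each base unit: kg: 1, m: 2, s: -2
SI base units of torque: kg·m²/s²

Answer: kg·m²/s²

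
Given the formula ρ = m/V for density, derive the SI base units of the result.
Units of each symbol in ρ = m/V:
  m (mass): kg
  V (volume): m³  → in the denominator, contributes 1/m³

Multiplying the contributions: [kg] · [1/m³]
Adding exponents of each base unit: kg: 1, m: -3
SI base units of density: kg/m³

Answer: kg/m³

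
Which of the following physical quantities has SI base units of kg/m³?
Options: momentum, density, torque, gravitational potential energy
Checking the SI base units of each option:
  momentum (p = mv): kg·m/s  ✗
  density (ρ = m/V): kg/m³  ✓ matches
  torque (τ = Fr): kg·m²/s²  ✗
  gravitational potential energy (U = -GMm/r): kg·m²/s²  ✗

Only density has units kg/m³.

Answer: density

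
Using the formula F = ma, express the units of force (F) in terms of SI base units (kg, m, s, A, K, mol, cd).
Units of each symbol in F = ma:
  m (mass): kg
  a (acceleration): m/s²

Multiplying the contributions: [kg] · [m/s²]
Adding exponents of each base unit: kg: 1, m: 1, s: -2
SI base units of force: kg·m/s²

Answer: kg·m/s²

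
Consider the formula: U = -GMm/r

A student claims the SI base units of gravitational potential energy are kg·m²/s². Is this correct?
Units of each symbol in U = -GMm/r:
  G (gravitational constant): m³/(kg·s²)
  M (mass): kg
  m (mass): kg
  r (distance): m  → in the denominator, contributes 1/m
  The minus sign does not affect the units.

Multiplying the contributions: [m³/(kg·s²)] · [kg] · [kg] · [1/m]
Adding exponents of each base unit: kg: 1, m: 2, s: -2
SI base units of gravitational potential energy: kg·m²/s²

The claimed units kg·m²/s² match the derived units, so the claim is correct.

Answer: Yes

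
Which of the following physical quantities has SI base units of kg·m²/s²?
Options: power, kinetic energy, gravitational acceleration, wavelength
Checking the SI base units of each option:
  power (P = W/t): kg·m²/s³  ✗
  kinetic energy (E = ½mv²): kg·m²/s²  ✓ matches
  gravitational acceleration (g = GM/r²): m/s²  ✗
  wavelength (λ = v/f): m  ✗

Only kinetic energy has units kg·m²/s².

Answer: kinetic energy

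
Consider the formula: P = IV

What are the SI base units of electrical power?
Units of each symbol in P = IV:
  I (current): A
  V (voltage, in volts): kg·m²/(s³·A)

Multiplying the contributions: [A] · [kg·m²/(s³·A)]
Adding exponents of each base unit: kg: 1, m: 2, s: -3
SI base units of electrical power: kg·m²/s³

Answer: kg·m²/s³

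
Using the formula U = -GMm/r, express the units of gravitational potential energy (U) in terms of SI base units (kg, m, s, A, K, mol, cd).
Units of each symbol in U = -GMm/r:
  G (gravitational constant): m³/(kg·s²)
  M (mass): kg
  m (mass): kg
  r (distance): m  → in the denominator, contributes 1/m
  The minus sign does not affect the units.

Multiplying the contributions: [m³/(kg·s²)] · [kg] · [kg] · [1/m]
Adding exponents of each base unit: kg: 1, m: 2, s: -2
SI base units of gravitational potential energy: kg·m²/s²

Answer: kg·m²/s²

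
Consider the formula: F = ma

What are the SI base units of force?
Units of each symbol in F = ma:
  m (mass): kg
  a (acceleration): m/s²

Multiplying the contributions: [kg] · [m/s²]
Adding exponents of each base unit: kg: 1, m: 1, s: -2
SI base units of force: kg·m/s²

Answer: kg·m/s²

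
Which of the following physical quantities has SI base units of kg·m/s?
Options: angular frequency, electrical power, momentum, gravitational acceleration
Checking the SI base units of each option:
  angular frequency (ω = 2πf): 1/s  ✗
  electrical power (P = IV): kg·m²/s³  ✗
  momentum (p = mv): kg·m/s  ✓ matches
  gravitational acceleration (g = GM/r²): m/s²  ✗

Only momentum has units kg·m/s.

Answer: momentum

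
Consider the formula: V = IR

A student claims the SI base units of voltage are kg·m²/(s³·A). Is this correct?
Units of each symbol in V = IR:
  I (current): A
  R (resistance, in ohms): kg·m²/(s³·A²)

Multiplying the contributions: [A] · [kg·m²/(s³·A²)]
Adding exponents of each base unit: kg: 1, m: 2, s: -3, A: -1
SI base units of voltage: kg·m²/(s³·A)

The claimed units kg·m²/(s³·A) match the derived units, so the claim is correct.

Answer: Yes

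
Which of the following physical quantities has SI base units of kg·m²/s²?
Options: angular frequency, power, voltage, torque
Checking the SI base units of each option:
  angular frequency (ω = 2πf): 1/s  ✗
  power (P = W/t): kg·m²/s³  ✗
  voltage (V = IR): kg·m²/(s³·A)  ✗
  torque (τ = Fr): kg·m²/s²  ✓ matches

Only torque has units kg·m²/s².

Answer: torque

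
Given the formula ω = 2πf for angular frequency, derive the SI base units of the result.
Units of each symbol in ω = 2πf:
  f (frequency): 1/s
  The factor 2π is dimensionless.

Multiplying the contributions: [1/s]
Adding exponents of each base unit: s: -1
SI base units of angular frequency: 1/s

Answer: 1/s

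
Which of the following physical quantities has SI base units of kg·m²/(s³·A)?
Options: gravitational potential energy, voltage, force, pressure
Checking the SI base units of each option:
  gravitational potential energy (U = -GMm/r): kg·m²/s²  ✗
  voltage (V = IR): kg·m²/(s³·A)  ✓ matches
  force (F = ma): kg·m/s²  ✗
  pressure (P = F/A): kg/(m·s²)  ✗

Only voltage has units kg·m²/(s³·A).

Answer: voltage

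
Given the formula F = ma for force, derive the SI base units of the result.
Units of each symbol in F = ma:
  m (mass): kg
  a (acceleration): m/s²

Multiplying the contributions: [kg] · [m/s²]
Adding exponents of each base unit: kg: 1, m: 1, s: -2
SI base units of force: kg·m/s²

Answer: kg·m/s²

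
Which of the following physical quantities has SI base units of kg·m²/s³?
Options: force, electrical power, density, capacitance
Checking the SI base units of each option:
  force (F = ma): kg·m/s²  ✗
  electrical power (P = IV): kg·m²/s³  ✓ matches
  density (ρ = m/V): kg/m³  ✗
  capacitance (C = Q/V): s⁴·A²/(kg·m²)  ✗

Only electrical power has units kg·m²/s³.

Answer: electrical power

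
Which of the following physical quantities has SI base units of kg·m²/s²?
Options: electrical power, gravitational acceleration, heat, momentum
Checking the SI base units of each option:
  electrical power (P = IV): kg·m²/s³  ✗
  gravitational acceleration (g = GM/r²): m/s²  ✗
  heat (Q = mcΔT): kg·m²/s²  ✓ matches
  momentum (p = mv): kg·m/s  ✗

Only heat has units kg·m²/s².

Answer: heat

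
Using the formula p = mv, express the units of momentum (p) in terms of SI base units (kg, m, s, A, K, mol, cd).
Units of each symbol in p = mv:
  m (mass): kg
  v (velocity): m/s

Multiplying the contributions: [kg] · [m/s]
Adding exponents of each base unit: kg: 1, m: 1, s: -1
SI base units of momentum: kg·m/s

Answer: kg·m/s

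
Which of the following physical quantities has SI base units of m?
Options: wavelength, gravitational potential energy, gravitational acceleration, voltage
Checking the SI base units of each option:
  wavelength (λ = v/f): m  ✓ matches
  gravitational potential energy (U = -GMm/r): kg·m²/s²  ✗
  gravitational acceleration (g = GM/r²): m/s²  ✗
  voltage (V = IR): kg·m²/(s³·A)  ✗

Only wavelength has units m.

Answer: wavelength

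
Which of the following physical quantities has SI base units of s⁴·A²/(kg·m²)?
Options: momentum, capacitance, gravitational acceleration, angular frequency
Checking the SI base units of each option:
  momentum (p = mv): kg·m/s  ✗
  capacitance (C = Q/V): s⁴·A²/(kg·m²)  ✓ matches
  gravitational acceleration (g = GM/r²): m/s²  ✗
  angular frequency (ω = 2πf): 1/s  ✗

Only capacitance has units s⁴·A²/(kg·m²).

Answer: capacitance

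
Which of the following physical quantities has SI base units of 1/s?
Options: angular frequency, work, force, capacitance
Checking the SI base units of each option:
  angular frequency (ω = 2πf): 1/s  ✓ matches
  work (W = Fd): kg·m²/s²  ✗
  force (F = ma): kg·m/s²  ✗
  capacitance (C = Q/V): s⁴·A²/(kg·m²)  ✗

Only angular frequency has units 1/s.

Answer: angular frequency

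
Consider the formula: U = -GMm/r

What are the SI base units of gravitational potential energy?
Units of each symbol in U = -GMm/r:
  G (gravitational constant): m³/(kg·s²)
  M (mass): kg
  m (mass): kg
  r (distance): m  → in the denominator, contributes 1/m
  The minus sign does not affect the units.

Multiplying the contributions: [m³/(kg·s²)] · [kg] · [kg] · [1/m]
Adding exponents of each base unit: kg: 1, m: 2, s: -2
SI base units of gravitational potential energy: kg·m²/s²

Answer: kg·m²/s²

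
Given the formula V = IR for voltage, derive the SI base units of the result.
Units of each symbol in V = IR:
  I (current): A
  R (resistance, in ohms): kg·m²/(s³·A²)

Multiplying the contributions: [A] · [kg·m²/(s³·A²)]
Adding exponents of each base unit: kg: 1, m: 2, s: -3, A: -1
SI base units of voltage: kg·m²/(s³·A)

Answer: kg·m²/(s³·A)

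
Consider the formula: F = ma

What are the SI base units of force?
Units of each symbol in F = ma:
  m (mass): kg
  a (acceleration): m/s²

Multiplying the contributions: [kg] · [m/s²]
Adding exponents of each base unit: kg: 1, m: 1, s: -2
SI base units of force: kg·m/s²

Answer: kg·m/s²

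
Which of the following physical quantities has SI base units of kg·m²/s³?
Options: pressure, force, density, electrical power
Checking the SI base units of each option:
  pressure (P = F/A): kg/(m·s²)  ✗
  force (F = ma): kg·m/s²  ✗
  density (ρ = m/V): kg/m³  ✗
  electrical power (P = IV): kg·m²/s³  ✓ matches

Only electrical power has units kg·m²/s³.

Answer: electrical power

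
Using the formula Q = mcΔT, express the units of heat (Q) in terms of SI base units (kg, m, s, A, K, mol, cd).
Units of each symbol in Q = mcΔT:
  m (mass): kg
  c (specific heat capacity, in J/(kg·K)): m²/(s²·K)
  ΔT (temperature change): K

Multiplying the contributions: [kg] · [m²/(s²·K)] · [K]
Adding exponents of each base unit: kg: 1, m: 2, s: -2
SI base units of heat: kg·m²/s²

Answer: kg·m²/s²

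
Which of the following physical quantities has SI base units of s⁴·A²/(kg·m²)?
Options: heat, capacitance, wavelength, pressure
Checking the SI base units of each option:
  heat (Q = mcΔT): kg·m²/s²  ✗
  capacitance (C = Q/V): s⁴·A²/(kg·m²)  ✓ matches
  wavelength (λ = v/f): m  ✗
  pressure (P = F/A): kg/(m·s²)  ✗

Only capacitance has units s⁴·A²/(kg·m²).

Answer: capacitance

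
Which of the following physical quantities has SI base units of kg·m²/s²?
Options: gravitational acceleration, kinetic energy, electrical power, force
Checking the SI base units of each option:
  gravitational acceleration (g = GM/r²): m/s²  ✗
  kinetic energy (E = ½mv²): kg·m²/s²  ✓ matches
  electrical power (P = IV): kg·m²/s³  ✗
  force (F = ma): kg·m/s²  ✗

Only kinetic energy has units kg·m²/s².

Answer: kinetic energy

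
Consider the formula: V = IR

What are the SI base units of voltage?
Units of each symbol in V = IR:
  I (current): A
  R (resistance, in ohms): kg·m²/(s³·A²)

Multiplying the contributions: [A] · [kg·m²/(s³·A²)]
Adding exponents of each base unit: kg: 1, m: 2, s: -3, A: -1
SI base units of voltage: kg·m²/(s³·A)

Answer: kg·m²/(s³·A)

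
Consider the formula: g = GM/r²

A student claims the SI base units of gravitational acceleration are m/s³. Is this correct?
Units of each symbol in g = GM/r²:
  G (gravitational constant): m³/(kg·s²)
  M (mass): kg
  r (distance): m  → to the power 2 in the denominator, contributes 1/m²

Multiplying the contributions: [m³/(kg·s²)] · [kg] · [1/m²]
Adding exponents of each base unit: m: 1, s: -2
SI base units of gravitational acceleration: m/s²

The claimed units m/s³ (exponents m: 1, s: -3) do not match the derived units m/s² (exponents m: 1, s: -2), so the claim is incorrect.

Answer: No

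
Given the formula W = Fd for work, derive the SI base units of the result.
Units of each symbol in W = Fd:
  F (force): kg·m/s²
  d (displacement): m

Multiplying the contributions: [kg·m/s²] · [m]
Adding exponents of each base unit: kg: 1, m: 2, s: -2
SI base units of work: kg·m²/s²

Answer: kg·m²/s²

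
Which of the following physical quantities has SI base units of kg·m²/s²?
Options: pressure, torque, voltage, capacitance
Checking the SI base units of each option:
  pressure (P = F/A): kg/(m·s²)  ✗
  torque (τ = Fr): kg·m²/s²  ✓ matches
  voltage (V = IR): kg·m²/(s³·A)  ✗
  capacitance (C = Q/V): s⁴·A²/(kg·m²)  ✗

Only torque has units kg·m²/s².

Answer: torque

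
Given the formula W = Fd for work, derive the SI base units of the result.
Units of each symbol in W = Fd:
  F (force): kg·m/s²
  d (displacement): m

Multiplying the contributions: [kg·m/s²] · [m]
Adding exponents of each base unit: kg: 1, m: 2, s: -2
SI base units of work: kg·m²/s²

Answer: kg·m²/s²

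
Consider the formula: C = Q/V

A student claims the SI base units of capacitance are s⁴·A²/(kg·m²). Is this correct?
Units of each symbol in C = Q/V:
  Q (charge, in coulombs): s·A
  V (voltage, in volts): kg·m²/(s³·A)  → in the denominator, contributes s³·A/(kg·m²)

Multiplying the contributions: [s·A] · [s³·A/(kg·m²)]
Adding exponents of each base unit: kg: -1, m: -2, s: 4, A: 2
SI base units of capacitance: s⁴·A²/(kg·m²)

The claimed units s⁴·A²/(kg·m²) match the derived units, so the claim is correct.

Answer: Yes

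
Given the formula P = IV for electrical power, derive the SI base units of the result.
Units of each symbol in P = IV:
  I (current): A
  V (voltage, in volts): kg·m²/(s³·A)

Multiplying the contributions: [A] · [kg·m²/(s³·A)]
Adding exponents of each base unit: kg: 1, m: 2, s: -3
SI base units of electrical power: kg·m²/s³

Answer: kg·m²/s³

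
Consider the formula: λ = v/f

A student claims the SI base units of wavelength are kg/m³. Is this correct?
Units of each symbol in λ = v/f:
  v (wave speed): m/s
  f (frequency): 1/s  → in the denominator, contributes s

Multiplying the contributions: [m/s] · [s]
Adding exponents of each base unit: m: 1
SI base units of wavelength: m

The claimed units kg/m³ (exponents kg: 1, m: -3) do not match the derived units m (exponents m: 1), so the claim is incorrect.

Answer: No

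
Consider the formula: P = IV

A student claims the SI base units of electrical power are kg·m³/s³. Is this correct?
Units of each symbol in P = IV:
  I (current): A
  V (voltage, in volts): kg·m²/(s³·A)

Multiplying the contributions: [A] · [kg·m²/(s³·A)]
Adding exponents of each base unit: kg: 1, m: 2, s: -3
SI base units of electrical power: kg·m²/s³

The claimed units kg·m³/s³ (exponents kg: 1, m: 3, s: -3) do not match the derived units kg·m²/s³ (exponents kg: 1, m: 2, s: -3), so the claim is incorrect.

Answer: No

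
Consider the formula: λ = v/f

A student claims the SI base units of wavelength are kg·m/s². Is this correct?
Units of each symbol in λ = v/f:
  v (wave speed): m/s
  f (frequency): 1/s  → in the denominator, contributes s

Multiplying the contributions: [m/s] · [s]
Adding exponents of each base unit: m: 1
SI base units of wavelength: m

The claimed units kg·m/s² (exponents kg: 1, m: 1, s: -2) do not match the derived units m (exponents m: 1), so the claim is incorrect.

Answer: No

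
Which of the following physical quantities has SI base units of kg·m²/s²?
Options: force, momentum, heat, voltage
Checking the SI base units of each option:
  force (F = ma): kg·m/s²  ✗
  momentum (p = mv): kg·m/s  ✗
  heat (Q = mcΔT): kg·m²/s²  ✓ matches
  voltage (V = IR): kg·m²/(s³·A)  ✗

Only heat has units kg·m²/s².

Answer: heat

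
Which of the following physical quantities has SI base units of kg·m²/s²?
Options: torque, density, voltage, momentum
Checking the SI base units of each option:
  torque (τ = Fr): kg·m²/s²  ✓ matches
  density (ρ = m/V): kg/m³  ✗
  voltage (V = IR): kg·m²/(s³·A)  ✗
  momentum (p = mv): kg·m/s  ✗

Only torque has units kg·m²/s².

Answer: torque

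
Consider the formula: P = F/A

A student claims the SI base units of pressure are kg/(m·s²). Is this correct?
Units of each symbol in P = F/A:
  F (force): kg·m/s²
  A (area): m²  → in the denominator, contributes 1/m²

Multiplying the contributions: [kg·m/s²] · [1/m²]
Adding exponents of each base unit: kg: 1, m: -1, s: -2
SI base units of pressure: kg/(m·s²)

The claimed units kg/(m·s²) match the derived units, so the claim is correct.

Answer: Yes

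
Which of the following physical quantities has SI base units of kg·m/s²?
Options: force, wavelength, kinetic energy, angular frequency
Checking the SI base units of each option:
  force (F = ma): kg·m/s²  ✓ matches
  wavelength (λ = v/f): m  ✗
  kinetic energy (E = ½mv²): kg·m²/s²  ✗
  angular frequency (ω = 2πf): 1/s  ✗

Only force has units kg·m/s².

Answer: force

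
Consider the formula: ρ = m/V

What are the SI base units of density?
Units of each symbol in ρ = m/V:
  m (mass): kg
  V (volume): m³  → in the denominator, contributes 1/m³

Multiplying the contributions: [kg] · [1/m³]
Adding exponents of each base unit: kg: 1, m: -3
SI base units of density: kg/m³

Answer: kg/m³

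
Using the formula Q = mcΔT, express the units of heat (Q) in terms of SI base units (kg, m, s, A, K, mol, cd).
Units of each symbol in Q = mcΔT:
  m (mass): kg
  c (specific heat capacity, in J/(kg·K)): m²/(s²·K)
  ΔT (temperature change): K

Multiplying the contributions: [kg] · [m²/(s²·K)] · [K]
Adding exponents of each base unit: kg: 1, m: 2, s: -2
SI base units of heat: kg·m²/s²

Answer: kg·m²/s²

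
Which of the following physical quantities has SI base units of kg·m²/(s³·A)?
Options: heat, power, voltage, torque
Checking the SI base units of each option:
  heat (Q = mcΔT): kg·m²/s²  ✗
  power (P = W/t): kg·m²/s³  ✗
  voltage (V = IR): kg·m²/(s³·A)  ✓ matches
  torque (τ = Fr): kg·m²/s²  ✗

Only voltage has units kg·m²/(s³·A).

Answer: voltage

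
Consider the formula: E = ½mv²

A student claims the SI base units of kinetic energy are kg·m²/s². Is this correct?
Units of each symbol in E = ½mv²:
  m (mass): kg
  v (speed): m/s  → to the power 2, contributes m²/s²
  The factor ½ is dimensionless.

Multiplying the contributions: [kg] · [m²/s²]
Adding exponents of each base unit: kg: 1, m: 2, s: -2
SI base units of kinetic energy: kg·m²/s²

The claimed units kg·m²/s² match the derived units, so the claim is correct.

Answer: Yes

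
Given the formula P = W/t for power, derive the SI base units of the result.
Units of each symbol in P = W/t:
  W (work): kg·m²/s²
  t (time): s  → in the denominator, contributes 1/s

Multiplying the contributions: [kg·m²/s²] · [1/s]
Adding exponents of each base unit: kg: 1, m: 2, s: -3
SI base units of power: kg·m²/s³

Answer: kg·m²/s³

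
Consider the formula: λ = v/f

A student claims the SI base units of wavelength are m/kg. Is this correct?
Units of each symbol in λ = v/f:
  v (wave speed): m/s
  f (frequency): 1/s  → in the denominator, contributes s

Multiplying the contributions: [m/s] · [s]
Adding exponents of each base unit: m: 1
SI base units of wavelength: m

The claimed units m/kg (exponents kg: -1, m: 1) do not match the derived units m (exponents m: 1), so the claim is incorrect.

Answer: No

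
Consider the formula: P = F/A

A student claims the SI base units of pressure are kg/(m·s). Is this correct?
Units of each symbol in P = F/A:
  F (force): kg·m/s²
  A (area): m²  → in the denominator, contributes 1/m²

Multiplying the contributions: [kg·m/s²] · [1/m²]
Adding exponents of each base unit: kg: 1, m: -1, s: -2
SI base units of pressure: kg/(m·s²)

The claimed units kg/(m·s) (exponents kg: 1, m: -1, s: -1) do not match the derived units kg/(m·s²) (exponents kg: 1, m: -1, s: -2), so the claim is incorrect.

Answer: No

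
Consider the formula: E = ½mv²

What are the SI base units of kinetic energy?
Units of each symbol in E = ½mv²:
  m (mass): kg
  v (speed): m/s  → to the power 2, contributes m²/s²
  The factor ½ is dimensionless.

Multiplying the contributions: [kg] · [m²/s²]
Adding exponents of each base unit: kg: 1, m: 2, s: -2
SI base units of kinetic energy: kg·m²/s²

Answer: kg·m²/s²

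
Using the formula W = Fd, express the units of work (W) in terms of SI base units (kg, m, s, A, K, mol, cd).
Units of each symbol in W = Fd:
  F (force): kg·m/s²
  d (displacement): m

Multiplying the contributions: [kg·m/s²] · [m]
Adding exponents of each base unit: kg: 1, m: 2, s: -2
SI base units of work: kg·m²/s²

Answer: kg·m²/s²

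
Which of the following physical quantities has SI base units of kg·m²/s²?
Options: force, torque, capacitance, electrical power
Checking the SI base units of each option:
  force (F = ma): kg·m/s²  ✗
  torque (τ = Fr): kg·m²/s²  ✓ matches
  capacitance (C = Q/V): s⁴·A²/(kg·m²)  ✗
  electrical power (P = IV): kg·m²/s³  ✗

Only torque has units kg·m²/s².

Answer: torque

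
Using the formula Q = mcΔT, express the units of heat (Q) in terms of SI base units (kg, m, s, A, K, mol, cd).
Units of each symbol in Q = mcΔT:
  m (mass): kg
  c (specific heat capacity, in J/(kg·K)): m²/(s²·K)
  ΔT (temperature change): K

Multiplying the contributions: [kg] · [m²/(s²·K)] · [K]
Adding exponents of each base unit: kg: 1, m: 2, s: -2
SI base units of heat: kg·m²/s²

Answer: kg·m²/s²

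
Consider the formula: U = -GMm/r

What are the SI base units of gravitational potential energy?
Units of each symbol in U = -GMm/r:
  G (gravitational constant): m³/(kg·s²)
  M (mass): kg
  m (mass): kg
  r (distance): m  → in the denominator, contributes 1/m
  The minus sign does not affect the units.

Multiplying the contributions: [m³/(kg·s²)] · [kg] · [kg] · [1/m]
Adding exponents of each base unit: kg: 1, m: 2, s: -2
SI base units of gravitational potential energy: kg·m²/s²

Answer: kg·m²/s²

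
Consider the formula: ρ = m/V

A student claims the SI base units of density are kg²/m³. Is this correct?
Units of each symbol in ρ = m/V:
  m (mass): kg
  V (volume): m³  → in the denominator, contributes 1/m³

Multiplying the contributions: [kg] · [1/m³]
Adding exponents of each base unit: kg: 1, m: -3
SI base units of density: kg/m³

The claimed units kg²/m³ (exponents kg: 2, m: -3) do not match the derived units kg/m³ (exponents kg: 1, m: -3), so the claim is incorrect.

Answer: No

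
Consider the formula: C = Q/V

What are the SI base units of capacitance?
Units of each symbol in C = Q/V:
  Q (charge, in coulombs): s·A
  V (voltage, in volts): kg·m²/(s³·A)  → in the denominator, contributes s³·A/(kg·m²)

Multiplying the contributions: [s·A] · [s³·A/(kg·m²)]
Adding exponents of each base unit: kg: -1, m: -2, s: 4, A: 2
SI base units of capacitance: s⁴·A²/(kg·m²)

Answer: s⁴·A²/(kg·m²)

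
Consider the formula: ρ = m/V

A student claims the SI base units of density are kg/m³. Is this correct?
Units of each symbol in ρ = m/V:
  m (mass): kg
  V (volume): m³  → in the denominator, contributes 1/m³

Multiplying the contributions: [kg] · [1/m³]
Adding exponents of each base unit: kg: 1, m: -3
SI base units of density: kg/m³

The claimed units kg/m³ match the derived units, so the claim is correct.

Answer: Yes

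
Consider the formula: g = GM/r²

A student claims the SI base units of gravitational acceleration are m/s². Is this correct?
Units of each symbol in g = GM/r²:
  G (gravitational constant): m³/(kg·s²)
  M (mass): kg
  r (distance): m  → to the power 2 in the denominator, contributes 1/m²

Multiplying the contributions: [m³/(kg·s²)] · [kg] · [1/m²]
Adding exponents of each base unit: m: 1, s: -2
SI base units of gravitational acceleration: m/s²

The claimed units m/s² match the derived units, so the claim is correct.

Answer: Yes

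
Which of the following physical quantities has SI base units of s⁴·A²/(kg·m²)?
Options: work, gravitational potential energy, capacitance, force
Checking the SI base units of each option:
  work (W = Fd): kg·m²/s²  ✗
  gravitational potential energy (U = -GMm/r): kg·m²/s²  ✗
  capacitance (C = Q/V): s⁴·A²/(kg·m²)  ✓ matches
  force (F = ma): kg·m/s²  ✗

Only capacitance has units s⁴·A²/(kg·m²).

Answer: capacitance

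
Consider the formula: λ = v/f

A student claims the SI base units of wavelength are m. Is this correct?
Units of each symbol in λ = v/f:
  v (wave speed): m/s
  f (frequency): 1/s  → in the denominator, contributes s

Multiplying the contributions: [m/s] · [s]
Adding exponents of each base unit: m: 1
SI base units of wavelength: m

The claimed units m match the derived units, so the claim is correct.

Answer: Yes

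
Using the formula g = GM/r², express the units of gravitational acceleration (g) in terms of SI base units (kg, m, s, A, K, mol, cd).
Units of each symbol in g = GM/r²:
  G (gravitational constant): m³/(kg·s²)
  M (mass): kg
  r (distance): m  → to the power 2 in the denominator, contributes 1/m²

Multiplying the contributions: [m³/(kg·s²)] · [kg] · [1/m²]
Adding exponents of each base unit: m: 1, s: -2
SI base units of gravitational acceleration: m/s²

Answer: m/s²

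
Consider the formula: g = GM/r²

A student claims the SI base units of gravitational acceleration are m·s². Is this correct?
Units of each symbol in g = GM/r²:
  G (gravitational constant): m³/(kg·s²)
  M (mass): kg
  r (distance): m  → to the power 2 in the denominator, contributes 1/m²

Multiplying the contributions: [m³/(kg·s²)] · [kg] · [1/m²]
Adding exponents of each base unit: m: 1, s: -2
SI base units of gravitational acceleration: m/s²

The claimed units m·s² (exponents m: 1, s: 2) do not match the derived units m/s² (exponents m: 1, s: -2), so the claim is incorrect.

Answer: No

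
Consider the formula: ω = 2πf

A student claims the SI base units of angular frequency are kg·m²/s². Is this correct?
Units of each symbol in ω = 2πf:
  f (frequency): 1/s
  The factor 2π is dimensionless.

Multiplying the contributions: [1/s]
Adding exponents of each base unit: s: -1
SI base units of angular frequency: 1/s

The claimed units kg·m²/s² (exponents kg: 1, m: 2, s: -2) do not match the derived units 1/s (exponents s: -1), so the claim is incorrect.

Answer: No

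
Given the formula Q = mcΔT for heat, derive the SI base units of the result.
Units of each symbol in Q = mcΔT:
  m (mass): kg
  c (specific heat capacity, in J/(kg·K)): m²/(s²·K)
  ΔT (temperature change): K

Multiplying the contributions: [kg] · [m²/(s²·K)] · [K]
Adding exponents of each base unit: kg: 1, m: 2, s: -2
SI base units of heat: kg·m²/s²

Answer: kg·m²/s²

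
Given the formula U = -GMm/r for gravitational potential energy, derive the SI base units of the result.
Units of each symbol in U = -GMm/r:
  G (gravitational constant): m³/(kg·s²)
  M (mass): kg
  m (mass): kg
  r (distance): m  → in the denominator, contributes 1/m
  The minus sign does not affect the units.

Multiplying the contributions: [m³/(kg·s²)] · [kg] · [kg] · [1/m]
Adding exponents of each base unit: kg: 1, m: 2, s: -2
SI base units of gravitational potential energy: kg·m²/s²

Answer: kg·m²/s²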